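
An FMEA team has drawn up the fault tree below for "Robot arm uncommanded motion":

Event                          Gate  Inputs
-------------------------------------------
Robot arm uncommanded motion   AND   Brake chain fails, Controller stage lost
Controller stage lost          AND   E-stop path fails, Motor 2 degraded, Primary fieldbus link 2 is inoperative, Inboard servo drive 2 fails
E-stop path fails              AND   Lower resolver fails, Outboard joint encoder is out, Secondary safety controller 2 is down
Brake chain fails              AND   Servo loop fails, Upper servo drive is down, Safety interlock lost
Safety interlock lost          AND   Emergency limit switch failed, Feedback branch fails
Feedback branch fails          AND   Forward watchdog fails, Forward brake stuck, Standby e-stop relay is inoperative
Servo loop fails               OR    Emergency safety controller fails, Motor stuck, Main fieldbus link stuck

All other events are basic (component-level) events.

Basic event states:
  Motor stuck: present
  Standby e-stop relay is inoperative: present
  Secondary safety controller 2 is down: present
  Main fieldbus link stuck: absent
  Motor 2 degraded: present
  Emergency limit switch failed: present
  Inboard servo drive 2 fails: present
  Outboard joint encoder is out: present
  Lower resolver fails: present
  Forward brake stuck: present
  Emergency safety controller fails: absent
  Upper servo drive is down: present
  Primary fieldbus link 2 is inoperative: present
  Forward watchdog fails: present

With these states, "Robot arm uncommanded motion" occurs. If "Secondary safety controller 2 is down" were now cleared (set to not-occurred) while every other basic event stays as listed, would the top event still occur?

No

Counterfactual: set "Secondary safety controller 2 is down" to not occurred.
Servo loop fails [OR]: Emergency safety controller fails=not, Motor stuck=occurs, Main fieldbus link stuck=not → at least one input occurs → occurs.
Feedback branch fails [AND]: Forward watchdog fails=occurs, Forward brake stuck=occurs, Standby e-stop relay is inoperative=occurs → all inputs occur → occurs.
Safety interlock lost [AND]: Emergency limit switch failed=occurs, Feedback branch fails=occurs → all inputs occur → occurs.
Brake chain fails [AND]: Servo loop fails=occurs, Upper servo drive is down=occurs, Safety interlock lost=occurs → all inputs occur → occurs.
E-stop path fails [AND]: Lower resolver fails=occurs, Outboard joint encoder is out=occurs, Secondary safety controller 2 is down=not → not all inputs occur → does not occur.
Controller stage lost [AND]: E-stop path fails=not, Motor 2 degraded=occurs, Primary fieldbus link 2 is inoperative=occurs, Inboard servo drive 2 fails=occurs → not all inputs occur → does not occur.
Robot arm uncommanded motion [AND]: Brake chain fails=occurs, Controller stage lost=not → not all inputs occur → does not occur.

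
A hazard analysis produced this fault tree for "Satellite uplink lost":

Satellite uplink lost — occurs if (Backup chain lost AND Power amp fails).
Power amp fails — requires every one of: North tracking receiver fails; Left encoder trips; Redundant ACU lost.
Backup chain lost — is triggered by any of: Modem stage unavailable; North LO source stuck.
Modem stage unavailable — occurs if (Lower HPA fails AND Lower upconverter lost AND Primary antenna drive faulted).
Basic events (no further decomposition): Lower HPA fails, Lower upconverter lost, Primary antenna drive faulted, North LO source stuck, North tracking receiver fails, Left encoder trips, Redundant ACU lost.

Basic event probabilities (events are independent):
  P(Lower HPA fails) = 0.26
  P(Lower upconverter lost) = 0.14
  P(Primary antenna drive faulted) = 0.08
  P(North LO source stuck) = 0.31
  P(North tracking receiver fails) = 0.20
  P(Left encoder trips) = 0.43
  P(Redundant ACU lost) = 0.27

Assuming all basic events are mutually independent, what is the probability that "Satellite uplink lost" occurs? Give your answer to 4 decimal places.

P(Modem stage unavailable) [AND] = 0.26 × 0.14 × 0.08 = 0.002912
P(Backup chain lost) [OR] = 1 − (1−0.002912) × (1−0.31) = 0.312009
P(Power amp fails) [AND] = 0.20 × 0.43 × 0.27 = 0.023220
P(Satellite uplink lost) [AND] = 0.312009 × 0.023220 = 0.007245
Rounded to 4 decimal places: P(Satellite uplink lost) ≈ 0.0072.

0.0072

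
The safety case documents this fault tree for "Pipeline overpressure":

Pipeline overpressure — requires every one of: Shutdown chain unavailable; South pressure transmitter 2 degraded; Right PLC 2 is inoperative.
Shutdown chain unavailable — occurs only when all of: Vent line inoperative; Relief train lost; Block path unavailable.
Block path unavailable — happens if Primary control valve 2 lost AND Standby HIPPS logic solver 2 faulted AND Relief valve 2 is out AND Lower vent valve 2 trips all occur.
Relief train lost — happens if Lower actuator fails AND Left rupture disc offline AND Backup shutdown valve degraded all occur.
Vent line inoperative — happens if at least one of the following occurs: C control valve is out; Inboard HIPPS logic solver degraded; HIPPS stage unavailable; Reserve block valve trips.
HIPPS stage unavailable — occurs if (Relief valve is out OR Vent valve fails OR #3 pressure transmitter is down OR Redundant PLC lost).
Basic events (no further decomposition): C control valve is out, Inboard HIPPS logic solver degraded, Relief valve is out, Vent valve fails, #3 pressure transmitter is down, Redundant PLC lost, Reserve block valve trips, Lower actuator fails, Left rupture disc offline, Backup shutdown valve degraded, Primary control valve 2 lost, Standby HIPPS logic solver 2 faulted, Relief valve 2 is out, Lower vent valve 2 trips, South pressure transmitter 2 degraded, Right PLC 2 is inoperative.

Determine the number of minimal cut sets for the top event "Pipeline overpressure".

HIPPS stage unavailable [OR]: union of children's cut sets → 4 cut set(s).
Vent line inoperative [OR]: union of children's cut sets → 7 cut set(s).
Relief train lost [AND]: one cut set from each child combined → 1 × 1 × 1 = 1 cut set(s).
Block path unavailable [AND]: one cut set from each child combined → 1 × 1 × 1 × 1 = 1 cut set(s).
Shutdown chain unavailable [AND]: one cut set from each child combined → 7 × 1 × 1 = 7 cut set(s).
Pipeline overpressure [AND]: one cut set from each child combined → 7 × 1 × 1 = 7 cut set(s).
Minimal cut sets: {Backup shutdown valve degraded, C control valve is out, Left rupture disc offline, Lower actuator fails, Lower vent valve 2 trips, Primary control valve 2 lost, Relief valve 2 is out, Right PLC 2 is inoperative, South pressure transmitter 2 degraded, Standby HIPPS logic solver 2 faulted}; {Backup shutdown valve degraded, Inboard HIPPS logic solver degraded, Left rupture disc offline, Lower actuator fails, Lower vent valve 2 trips, Primary control valve 2 lost, Relief valve 2 is out, Right PLC 2 is inoperative, South pressure transmitter 2 degraded, Standby HIPPS logic solver 2 faulted}; {Backup shutdown valve degraded, Left rupture disc offline, Lower actuator fails, Lower vent valve 2 trips, Primary control valve 2 lost, Relief valve 2 is out, Relief valve is out, Right PLC 2 is inoperative, South pressure transmitter 2 degraded, Standby HIPPS logic solver 2 faulted}; {Backup shutdown valve degraded, Left rupture disc offline, Lower actuator fails, Lower vent valve 2 trips, Primary control valve 2 lost, Relief valve 2 is out, Right PLC 2 is inoperative, South pressure transmitter 2 degraded, Standby HIPPS logic solver 2 faulted, Vent valve fails}; {#3 pressure transmitter is down, Backup shutdown valve degraded, Left rupture disc offline, Lower actuator fails, Lower vent valve 2 trips, Primary control valve 2 lost, Relief valve 2 is out, Right PLC 2 is inoperative, South pressure transmitter 2 degraded, Standby HIPPS logic solver 2 faulted}; {Backup shutdown valve degraded, Left rupture disc offline, Lower actuator fails, Lower vent valve 2 trips, Primary control valve 2 lost, Redundant PLC lost, Relief valve 2 is out, Right PLC 2 is inoperative, South pressure transmitter 2 degraded, Standby HIPPS logic solver 2 faulted}; {Backup shutdown valve degraded, Left rupture disc offline, Lower actuator fails, Lower vent valve 2 trips, Primary control valve 2 lost, Relief valve 2 is out, Reserve block valve trips, Right PLC 2 is inoperative, South pressure transmitter 2 degraded, Standby HIPPS logic solver 2 faulted}.

7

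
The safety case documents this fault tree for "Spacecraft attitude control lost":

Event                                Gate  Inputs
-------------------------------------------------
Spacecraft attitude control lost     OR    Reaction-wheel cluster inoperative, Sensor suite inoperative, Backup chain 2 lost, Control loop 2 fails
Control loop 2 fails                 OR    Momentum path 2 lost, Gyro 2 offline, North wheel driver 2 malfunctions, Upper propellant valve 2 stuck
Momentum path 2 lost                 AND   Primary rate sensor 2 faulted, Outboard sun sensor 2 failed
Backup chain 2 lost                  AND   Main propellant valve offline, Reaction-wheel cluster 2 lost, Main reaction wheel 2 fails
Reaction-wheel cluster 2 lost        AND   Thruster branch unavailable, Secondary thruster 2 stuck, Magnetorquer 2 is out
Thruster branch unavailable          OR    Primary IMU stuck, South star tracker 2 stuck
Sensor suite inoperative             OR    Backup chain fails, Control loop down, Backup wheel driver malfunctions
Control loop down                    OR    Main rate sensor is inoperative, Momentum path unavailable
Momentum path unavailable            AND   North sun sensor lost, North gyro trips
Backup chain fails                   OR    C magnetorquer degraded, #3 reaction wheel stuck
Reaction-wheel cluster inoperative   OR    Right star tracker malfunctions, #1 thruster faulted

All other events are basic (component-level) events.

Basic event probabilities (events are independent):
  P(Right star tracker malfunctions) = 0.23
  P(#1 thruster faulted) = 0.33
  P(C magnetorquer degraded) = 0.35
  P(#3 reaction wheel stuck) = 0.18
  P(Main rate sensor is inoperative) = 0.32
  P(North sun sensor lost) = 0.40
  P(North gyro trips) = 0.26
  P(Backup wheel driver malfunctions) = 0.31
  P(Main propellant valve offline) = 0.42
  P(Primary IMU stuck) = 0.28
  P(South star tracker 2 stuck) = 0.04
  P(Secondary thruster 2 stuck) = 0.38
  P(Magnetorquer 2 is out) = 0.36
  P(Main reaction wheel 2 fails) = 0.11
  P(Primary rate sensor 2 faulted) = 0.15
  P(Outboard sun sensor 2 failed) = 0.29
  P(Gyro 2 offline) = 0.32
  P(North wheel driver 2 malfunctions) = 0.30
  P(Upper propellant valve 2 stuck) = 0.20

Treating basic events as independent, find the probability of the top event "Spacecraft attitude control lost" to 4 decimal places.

P(Reaction-wheel cluster inoperative) [OR] = 1 − (1−0.23) × (1−0.33) = 0.484100
P(Backup chain fails) [OR] = 1 − (1−0.35) × (1−0.18) = 0.467000
P(Momentum path unavailable) [AND] = 0.40 × 0.26 = 0.104000
P(Control loop down) [OR] = 1 − (1−0.32) × (1−0.104000) = 0.390720
P(Sensor suite inoperative) [OR] = 1 − (1−0.467000) × (1−0.390720) × (1−0.31) = 0.775925
P(Thruster branch unavailable) [OR] = 1 − (1−0.28) × (1−0.04) = 0.308800
P(Reaction-wheel cluster 2 lost) [AND] = 0.308800 × 0.38 × 0.36 = 0.042244
P(Backup chain 2 lost) [AND] = 0.42 × 0.042244 × 0.11 = 0.001952
P(Momentum path 2 lost) [AND] = 0.15 × 0.29 = 0.043500
P(Control loop 2 fails) [OR] = 1 − (1−0.043500) × (1−0.32) × (1−0.30) × (1−0.20) = 0.635765
P(Spacecraft attitude control lost) [OR] = 1 − (1−0.484100) × (1−0.775925) × (1−0.001952) × (1−0.635765) = 0.957977
Rounded to 4 decimal places: P(Spacecraft attitude control lost) ≈ 0.9580.

0.9580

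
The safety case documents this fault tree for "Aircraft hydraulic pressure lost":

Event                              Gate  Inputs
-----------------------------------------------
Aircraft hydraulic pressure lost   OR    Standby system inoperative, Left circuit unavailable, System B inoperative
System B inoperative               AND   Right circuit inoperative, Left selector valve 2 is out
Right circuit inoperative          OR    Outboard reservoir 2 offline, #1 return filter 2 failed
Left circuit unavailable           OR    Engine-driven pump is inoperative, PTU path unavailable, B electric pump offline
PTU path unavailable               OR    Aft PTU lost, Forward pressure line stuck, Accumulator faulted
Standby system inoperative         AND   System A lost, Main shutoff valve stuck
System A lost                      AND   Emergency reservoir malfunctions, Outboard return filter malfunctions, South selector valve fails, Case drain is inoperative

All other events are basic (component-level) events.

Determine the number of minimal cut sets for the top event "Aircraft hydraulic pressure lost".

8

System A lost [AND]: one cut set from each child combined → 1 × 1 × 1 × 1 = 1 cut set(s).
Standby system inoperative [AND]: one cut set from each child combined → 1 × 1 = 1 cut set(s).
PTU path unavailable [OR]: union of children's cut sets → 3 cut set(s).
Left circuit unavailable [OR]: union of children's cut sets → 5 cut set(s).
Right circuit inoperative [OR]: union of children's cut sets → 2 cut set(s).
System B inoperative [AND]: one cut set from each child combined → 2 × 1 = 2 cut set(s).
Aircraft hydraulic pressure lost [OR]: union of children's cut sets → 8 cut set(s).
Minimal cut sets: {Case drain is inoperative, Emergency reservoir malfunctions, Main shutoff valve stuck, Outboard return filter malfunctions, South selector valve fails}; {Engine-driven pump is inoperative}; {Aft PTU lost}; {Forward pressure line stuck}; {Accumulator faulted}; {B electric pump offline}; {Left selector valve 2 is out, Outboard reservoir 2 offline}; {#1 return filter 2 failed, Left selector valve 2 is out}.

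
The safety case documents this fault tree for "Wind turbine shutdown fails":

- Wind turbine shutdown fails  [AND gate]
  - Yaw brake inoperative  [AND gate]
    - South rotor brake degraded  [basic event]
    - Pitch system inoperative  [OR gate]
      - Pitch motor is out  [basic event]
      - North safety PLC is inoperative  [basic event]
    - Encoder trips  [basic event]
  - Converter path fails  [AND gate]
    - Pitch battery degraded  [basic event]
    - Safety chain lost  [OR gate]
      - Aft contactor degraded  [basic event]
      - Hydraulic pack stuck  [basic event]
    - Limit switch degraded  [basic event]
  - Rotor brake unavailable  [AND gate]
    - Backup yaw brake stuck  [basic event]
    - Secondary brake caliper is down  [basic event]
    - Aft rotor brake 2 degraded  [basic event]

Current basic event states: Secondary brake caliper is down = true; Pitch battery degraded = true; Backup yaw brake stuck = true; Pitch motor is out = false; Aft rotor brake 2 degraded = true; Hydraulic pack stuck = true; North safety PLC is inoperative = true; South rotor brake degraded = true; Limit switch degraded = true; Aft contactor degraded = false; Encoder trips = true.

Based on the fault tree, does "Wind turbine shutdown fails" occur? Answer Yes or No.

Yes

Pitch system inoperative [OR]: Pitch motor is out=not, North safety PLC is inoperative=occurs → at least one input occurs → occurs.
Yaw brake inoperative [AND]: South rotor brake degraded=occurs, Pitch system inoperative=occurs, Encoder trips=occurs → all inputs occur → occurs.
Safety chain lost [OR]: Aft contactor degraded=not, Hydraulic pack stuck=occurs → at least one input occurs → occurs.
Converter path fails [AND]: Pitch battery degraded=occurs, Safety chain lost=occurs, Limit switch degraded=occurs → all inputs occur → occurs.
Rotor brake unavailable [AND]: Backup yaw brake stuck=occurs, Secondary brake caliper is down=occurs, Aft rotor brake 2 degraded=occurs → all inputs occur → occurs.
Wind turbine shutdown fails [AND]: Yaw brake inoperative=occurs, Converter path fails=occurs, Rotor brake unavailable=occurs → all inputs occur → occurs.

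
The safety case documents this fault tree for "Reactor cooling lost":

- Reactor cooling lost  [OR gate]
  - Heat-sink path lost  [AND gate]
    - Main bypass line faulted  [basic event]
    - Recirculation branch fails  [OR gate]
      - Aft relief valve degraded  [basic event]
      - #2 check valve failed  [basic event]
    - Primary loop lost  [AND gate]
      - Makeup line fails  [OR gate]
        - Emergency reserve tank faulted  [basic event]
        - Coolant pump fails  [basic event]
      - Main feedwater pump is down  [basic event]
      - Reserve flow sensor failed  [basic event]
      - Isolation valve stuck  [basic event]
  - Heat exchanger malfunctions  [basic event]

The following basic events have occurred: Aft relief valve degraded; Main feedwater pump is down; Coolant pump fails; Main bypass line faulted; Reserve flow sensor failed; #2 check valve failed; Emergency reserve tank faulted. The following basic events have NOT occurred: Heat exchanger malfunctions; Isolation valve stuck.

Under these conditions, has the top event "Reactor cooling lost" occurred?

No

Recirculation branch fails [OR]: Aft relief valve degraded=occurs, #2 check valve failed=occurs → at least one input occurs → occurs.
Makeup line fails [OR]: Emergency reserve tank faulted=occurs, Coolant pump fails=occurs → at least one input occurs → occurs.
Primary loop lost [AND]: Makeup line fails=occurs, Main feedwater pump is down=occurs, Reserve flow sensor failed=occurs, Isolation valve stuck=not → not all inputs occur → does not occur.
Heat-sink path lost [AND]: Main bypass line faulted=occurs, Recirculation branch fails=occurs, Primary loop lost=not → not all inputs occur → does not occur.
Reactor cooling lost [OR]: Heat-sink path lost=not, Heat exchanger malfunctions=not → no input occurs → does not occur.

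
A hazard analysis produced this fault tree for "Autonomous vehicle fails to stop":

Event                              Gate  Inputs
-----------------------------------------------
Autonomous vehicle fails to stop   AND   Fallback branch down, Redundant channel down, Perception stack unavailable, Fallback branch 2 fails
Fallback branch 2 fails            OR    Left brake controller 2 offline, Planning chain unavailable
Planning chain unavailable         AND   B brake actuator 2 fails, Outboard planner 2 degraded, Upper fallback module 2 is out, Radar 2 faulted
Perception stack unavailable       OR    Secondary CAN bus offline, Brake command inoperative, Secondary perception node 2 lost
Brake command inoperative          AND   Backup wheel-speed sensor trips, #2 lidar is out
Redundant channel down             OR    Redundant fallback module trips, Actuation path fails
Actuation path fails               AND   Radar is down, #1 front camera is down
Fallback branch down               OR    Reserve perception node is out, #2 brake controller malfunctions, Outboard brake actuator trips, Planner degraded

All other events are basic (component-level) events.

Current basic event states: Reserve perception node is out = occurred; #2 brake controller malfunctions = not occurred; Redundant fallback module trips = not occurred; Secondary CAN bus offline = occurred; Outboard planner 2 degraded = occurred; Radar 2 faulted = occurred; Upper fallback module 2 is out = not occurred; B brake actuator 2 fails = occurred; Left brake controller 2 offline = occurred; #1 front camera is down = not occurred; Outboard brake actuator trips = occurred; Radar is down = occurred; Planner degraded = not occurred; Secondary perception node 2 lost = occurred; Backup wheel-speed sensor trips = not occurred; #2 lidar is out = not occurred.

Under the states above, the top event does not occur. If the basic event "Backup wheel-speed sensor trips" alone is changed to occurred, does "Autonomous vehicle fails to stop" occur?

No

Counterfactual: set "Backup wheel-speed sensor trips" to occurred.
Fallback branch down [OR]: Reserve perception node is out=occurs, #2 brake controller malfunctions=not, Outboard brake actuator trips=occurs, Planner degraded=not → at least one input occurs → occurs.
Actuation path fails [AND]: Radar is down=occurs, #1 front camera is down=not → not all inputs occur → does not occur.
Redundant channel down [OR]: Redundant fallback module trips=not, Actuation path fails=not → no input occurs → does not occur.
Brake command inoperative [AND]: Backup wheel-speed sensor trips=occurs, #2 lidar is out=not → not all inputs occur → does not occur.
Perception stack unavailable [OR]: Secondary CAN bus offline=occurs, Brake command inoperative=not, Secondary perception node 2 lost=occurs → at least one input occurs → occurs.
Planning chain unavailable [AND]: B brake actuator 2 fails=occurs, Outboard planner 2 degraded=occurs, Upper fallback module 2 is out=not, Radar 2 faulted=occurs → not all inputs occur → does not occur.
Fallback branch 2 fails [OR]: Left brake controller 2 offline=occurs, Planning chain unavailable=not → at least one input occurs → occurs.
Autonomous vehicle fails to stop [AND]: Fallback branch down=occurs, Redundant channel down=not, Perception stack unavailable=occurs, Fallback branch 2 fails=occurs → not all inputs occur → does not occur.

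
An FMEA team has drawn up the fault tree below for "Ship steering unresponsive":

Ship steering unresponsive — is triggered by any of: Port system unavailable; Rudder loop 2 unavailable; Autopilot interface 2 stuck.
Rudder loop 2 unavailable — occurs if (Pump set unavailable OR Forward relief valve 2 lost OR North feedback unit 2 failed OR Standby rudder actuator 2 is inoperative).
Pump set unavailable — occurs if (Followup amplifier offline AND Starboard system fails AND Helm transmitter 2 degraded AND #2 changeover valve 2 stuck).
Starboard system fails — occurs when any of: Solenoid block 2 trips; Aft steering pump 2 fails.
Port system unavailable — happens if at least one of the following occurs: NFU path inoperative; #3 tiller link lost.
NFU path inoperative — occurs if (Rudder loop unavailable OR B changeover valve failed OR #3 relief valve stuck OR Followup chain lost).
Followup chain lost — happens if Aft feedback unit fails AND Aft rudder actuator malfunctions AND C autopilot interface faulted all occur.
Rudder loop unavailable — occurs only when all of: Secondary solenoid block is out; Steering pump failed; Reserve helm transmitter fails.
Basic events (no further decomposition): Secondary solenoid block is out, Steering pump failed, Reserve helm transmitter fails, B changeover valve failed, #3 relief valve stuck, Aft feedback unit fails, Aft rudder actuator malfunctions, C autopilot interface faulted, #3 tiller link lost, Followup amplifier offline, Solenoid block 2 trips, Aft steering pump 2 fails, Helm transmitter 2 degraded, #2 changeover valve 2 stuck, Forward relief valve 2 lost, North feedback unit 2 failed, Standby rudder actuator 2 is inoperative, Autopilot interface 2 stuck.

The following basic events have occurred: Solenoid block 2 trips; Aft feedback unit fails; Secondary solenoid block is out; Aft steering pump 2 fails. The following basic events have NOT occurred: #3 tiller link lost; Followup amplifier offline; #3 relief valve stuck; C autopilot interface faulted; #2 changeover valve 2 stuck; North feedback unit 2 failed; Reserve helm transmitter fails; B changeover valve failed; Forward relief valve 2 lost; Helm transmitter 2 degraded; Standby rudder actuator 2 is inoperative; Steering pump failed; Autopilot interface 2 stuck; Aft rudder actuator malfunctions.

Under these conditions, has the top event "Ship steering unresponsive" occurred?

No

Rudder loop unavailable [AND]: Secondary solenoid block is out=occurs, Steering pump failed=not, Reserve helm transmitter fails=not → not all inputs occur → does not occur.
Followup chain lost [AND]: Aft feedback unit fails=occurs, Aft rudder actuator malfunctions=not, C autopilot interface faulted=not → not all inputs occur → does not occur.
NFU path inoperative [OR]: Rudder loop unavailable=not, B changeover valve failed=not, #3 relief valve stuck=not, Followup chain lost=not → no input occurs → does not occur.
Port system unavailable [OR]: NFU path inoperative=not, #3 tiller link lost=not → no input occurs → does not occur.
Starboard system fails [OR]: Solenoid block 2 trips=occurs, Aft steering pump 2 fails=occurs → at least one input occurs → occurs.
Pump set unavailable [AND]: Followup amplifier offline=not, Starboard system fails=occurs, Helm transmitter 2 degraded=not, #2 changeover valve 2 stuck=not → not all inputs occur → does not occur.
Rudder loop 2 unavailable [OR]: Pump set unavailable=not, Forward relief valve 2 lost=not, North feedback unit 2 failed=not, Standby rudder actuator 2 is inoperative=not → no input occurs → does not occur.
Ship steering unresponsive [OR]: Port system unavailable=not, Rudder loop 2 unavailable=not, Autopilot interface 2 stuck=not → no input occurs → does not occur.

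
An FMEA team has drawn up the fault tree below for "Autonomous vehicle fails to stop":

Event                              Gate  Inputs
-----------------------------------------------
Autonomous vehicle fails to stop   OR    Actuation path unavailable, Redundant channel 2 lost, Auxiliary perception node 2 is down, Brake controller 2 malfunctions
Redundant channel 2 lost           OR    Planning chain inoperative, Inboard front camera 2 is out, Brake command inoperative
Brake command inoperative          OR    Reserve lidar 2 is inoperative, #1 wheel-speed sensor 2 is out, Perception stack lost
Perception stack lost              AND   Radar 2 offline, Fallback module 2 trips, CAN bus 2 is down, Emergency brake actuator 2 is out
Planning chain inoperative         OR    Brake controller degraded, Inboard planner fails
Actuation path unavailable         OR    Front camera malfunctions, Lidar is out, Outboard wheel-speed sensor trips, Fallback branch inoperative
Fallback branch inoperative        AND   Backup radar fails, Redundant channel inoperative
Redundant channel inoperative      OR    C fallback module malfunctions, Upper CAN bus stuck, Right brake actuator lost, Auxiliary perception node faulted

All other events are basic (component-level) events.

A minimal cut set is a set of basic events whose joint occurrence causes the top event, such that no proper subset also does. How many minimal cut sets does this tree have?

15

Redundant channel inoperative [OR]: union of children's cut sets → 4 cut set(s).
Fallback branch inoperative [AND]: one cut set from each child combined → 1 × 4 = 4 cut set(s).
Actuation path unavailable [OR]: union of children's cut sets → 7 cut set(s).
Planning chain inoperative [OR]: union of children's cut sets → 2 cut set(s).
Perception stack lost [AND]: one cut set from each child combined → 1 × 1 × 1 × 1 = 1 cut set(s).
Brake command inoperative [OR]: union of children's cut sets → 3 cut set(s).
Redundant channel 2 lost [OR]: union of children's cut sets → 6 cut set(s).
Autonomous vehicle fails to stop [OR]: union of children's cut sets → 15 cut set(s).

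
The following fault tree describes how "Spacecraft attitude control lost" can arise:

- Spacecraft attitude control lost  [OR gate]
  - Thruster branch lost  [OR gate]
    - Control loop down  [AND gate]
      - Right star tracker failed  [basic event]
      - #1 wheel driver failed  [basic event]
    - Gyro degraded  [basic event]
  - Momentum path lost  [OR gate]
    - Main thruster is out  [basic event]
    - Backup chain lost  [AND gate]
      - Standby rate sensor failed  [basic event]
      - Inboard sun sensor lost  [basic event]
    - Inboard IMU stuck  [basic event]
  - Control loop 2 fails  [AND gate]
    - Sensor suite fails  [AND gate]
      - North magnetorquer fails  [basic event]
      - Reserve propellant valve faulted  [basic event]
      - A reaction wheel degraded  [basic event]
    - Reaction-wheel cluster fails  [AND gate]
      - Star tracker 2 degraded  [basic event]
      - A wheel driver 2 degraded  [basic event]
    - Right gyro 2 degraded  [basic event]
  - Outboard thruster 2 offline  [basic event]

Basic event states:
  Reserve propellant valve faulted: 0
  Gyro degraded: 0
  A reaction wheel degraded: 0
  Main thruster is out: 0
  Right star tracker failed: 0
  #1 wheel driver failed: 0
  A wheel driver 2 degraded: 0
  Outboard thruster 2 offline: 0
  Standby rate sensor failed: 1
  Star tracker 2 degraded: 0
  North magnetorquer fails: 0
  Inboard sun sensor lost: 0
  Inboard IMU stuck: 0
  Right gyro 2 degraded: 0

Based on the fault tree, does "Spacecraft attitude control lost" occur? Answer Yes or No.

No

Control loop down [AND]: Right star tracker failed=not, #1 wheel driver failed=not → not all inputs occur → does not occur.
Thruster branch lost [OR]: Control loop down=not, Gyro degraded=not → no input occurs → does not occur.
Backup chain lost [AND]: Standby rate sensor failed=occurs, Inboard sun sensor lost=not → not all inputs occur → does not occur.
Momentum path lost [OR]: Main thruster is out=not, Backup chain lost=not, Inboard IMU stuck=not → no input occurs → does not occur.
Sensor suite fails [AND]: North magnetorquer fails=not, Reserve propellant valve faulted=not, A reaction wheel degraded=not → not all inputs occur → does not occur.
Reaction-wheel cluster fails [AND]: Star tracker 2 degraded=not, A wheel driver 2 degraded=not → not all inputs occur → does not occur.
Control loop 2 fails [AND]: Sensor suite fails=not, Reaction-wheel cluster fails=not, Right gyro 2 degraded=not → not all inputs occur → does not occur.
Spacecraft attitude control lost [OR]: Thruster branch lost=not, Momentum path lost=not, Control loop 2 fails=not, Outboard thruster 2 offline=not → no input occurs → does not occur.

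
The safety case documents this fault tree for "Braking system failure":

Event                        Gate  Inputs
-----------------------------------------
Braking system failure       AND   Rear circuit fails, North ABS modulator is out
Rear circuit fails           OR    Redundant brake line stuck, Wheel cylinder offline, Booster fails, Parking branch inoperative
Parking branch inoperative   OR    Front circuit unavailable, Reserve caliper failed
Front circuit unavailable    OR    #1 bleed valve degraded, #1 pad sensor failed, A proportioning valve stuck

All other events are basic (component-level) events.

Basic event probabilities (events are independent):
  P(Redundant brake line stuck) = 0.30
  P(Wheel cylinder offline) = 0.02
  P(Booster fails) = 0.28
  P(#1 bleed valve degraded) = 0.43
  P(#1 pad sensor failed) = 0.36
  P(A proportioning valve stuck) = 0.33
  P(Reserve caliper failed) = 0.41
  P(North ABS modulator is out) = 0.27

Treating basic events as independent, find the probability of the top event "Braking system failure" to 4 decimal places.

P(Front circuit unavailable) [OR] = 1 − (1−0.43) × (1−0.36) × (1−0.33) = 0.755584
P(Parking branch inoperative) [OR] = 1 − (1−0.755584) × (1−0.41) = 0.855795
P(Rear circuit fails) [OR] = 1 − (1−0.30) × (1−0.02) × (1−0.28) × (1−0.855795) = 0.928774
P(Braking system failure) [AND] = 0.928774 × 0.27 = 0.250769
Rounded to 4 decimal places: P(Braking system failure) ≈ 0.2508.

0.2508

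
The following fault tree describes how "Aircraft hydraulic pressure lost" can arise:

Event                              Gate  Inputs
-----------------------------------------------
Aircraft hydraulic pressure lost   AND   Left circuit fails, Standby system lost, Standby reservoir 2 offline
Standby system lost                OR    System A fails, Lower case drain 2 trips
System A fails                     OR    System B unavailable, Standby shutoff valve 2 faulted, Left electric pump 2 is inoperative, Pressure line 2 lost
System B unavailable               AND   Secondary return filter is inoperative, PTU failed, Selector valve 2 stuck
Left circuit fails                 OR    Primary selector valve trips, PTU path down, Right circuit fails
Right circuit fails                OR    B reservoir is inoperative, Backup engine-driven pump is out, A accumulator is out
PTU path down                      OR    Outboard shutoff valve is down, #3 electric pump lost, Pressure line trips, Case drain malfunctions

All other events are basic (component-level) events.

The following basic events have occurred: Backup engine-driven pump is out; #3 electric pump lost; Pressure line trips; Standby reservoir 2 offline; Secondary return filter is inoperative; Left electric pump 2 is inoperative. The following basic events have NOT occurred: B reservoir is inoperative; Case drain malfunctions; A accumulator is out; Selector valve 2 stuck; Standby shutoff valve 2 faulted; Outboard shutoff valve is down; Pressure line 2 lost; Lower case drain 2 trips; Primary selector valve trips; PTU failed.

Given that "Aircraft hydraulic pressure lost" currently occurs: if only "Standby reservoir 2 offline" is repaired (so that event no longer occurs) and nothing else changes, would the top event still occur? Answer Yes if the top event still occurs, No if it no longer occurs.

No

Counterfactual: set "Standby reservoir 2 offline" to not occurred.
PTU path down [OR]: Outboard shutoff valve is down=not, #3 electric pump lost=occurs, Pressure line trips=occurs, Case drain malfunctions=not → at least one input occurs → occurs.
Right circuit fails [OR]: B reservoir is inoperative=not, Backup engine-driven pump is out=occurs, A accumulator is out=not → at least one input occurs → occurs.
Left circuit fails [OR]: Primary selector valve trips=not, PTU path down=occurs, Right circuit fails=occurs → at least one input occurs → occurs.
System B unavailable [AND]: Secondary return filter is inoperative=occurs, PTU failed=not, Selector valve 2 stuck=not → not all inputs occur → does not occur.
System A fails [OR]: System B unavailable=not, Standby shutoff valve 2 faulted=not, Left electric pump 2 is inoperative=occurs, Pressure line 2 lost=not → at least one input occurs → occurs.
Standby system lost [OR]: System A fails=occurs, Lower case drain 2 trips=not → at least one input occurs → occurs.
Aircraft hydraulic pressure lost [AND]: Left circuit fails=occurs, Standby system lost=occurs, Standby reservoir 2 offline=not → not all inputs occur → does not occur.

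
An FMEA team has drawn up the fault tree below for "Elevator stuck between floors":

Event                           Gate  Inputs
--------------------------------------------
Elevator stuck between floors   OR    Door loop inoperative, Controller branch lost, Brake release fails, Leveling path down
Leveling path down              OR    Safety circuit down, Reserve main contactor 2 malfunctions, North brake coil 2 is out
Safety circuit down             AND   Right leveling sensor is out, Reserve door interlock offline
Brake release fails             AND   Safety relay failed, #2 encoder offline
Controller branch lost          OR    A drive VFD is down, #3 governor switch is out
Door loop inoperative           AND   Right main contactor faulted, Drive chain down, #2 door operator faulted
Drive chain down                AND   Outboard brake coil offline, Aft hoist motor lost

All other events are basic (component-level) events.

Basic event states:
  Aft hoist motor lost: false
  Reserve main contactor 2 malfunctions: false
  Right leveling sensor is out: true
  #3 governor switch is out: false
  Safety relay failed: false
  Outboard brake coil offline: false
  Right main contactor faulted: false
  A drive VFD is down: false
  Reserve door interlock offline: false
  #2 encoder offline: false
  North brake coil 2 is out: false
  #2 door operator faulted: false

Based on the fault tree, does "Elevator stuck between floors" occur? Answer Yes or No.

Drive chain down [AND]: Outboard brake coil offline=not, Aft hoist motor lost=not → not all inputs occur → does not occur.
Door loop inoperative [AND]: Right main contactor faulted=not, Drive chain down=not, #2 door operator faulted=not → not all inputs occur → does not occur.
Controller branch lost [OR]: A drive VFD is down=not, #3 governor switch is out=not → no input occurs → does not occur.
Brake release fails [AND]: Safety relay failed=not, #2 encoder offline=not → not all inputs occur → does not occur.
Safety circuit down [AND]: Right leveling sensor is out=occurs, Reserve door interlock offline=not → not all inputs occur → does not occur.
Leveling path down [OR]: Safety circuit down=not, Reserve main contactor 2 malfunctions=not, North brake coil 2 is out=not → no input occurs → does not occur.
Elevator stuck between floors [OR]: Door loop inoperative=not, Controller branch lost=not, Brake release fails=not, Leveling path down=not → no input occurs → does not occur.

No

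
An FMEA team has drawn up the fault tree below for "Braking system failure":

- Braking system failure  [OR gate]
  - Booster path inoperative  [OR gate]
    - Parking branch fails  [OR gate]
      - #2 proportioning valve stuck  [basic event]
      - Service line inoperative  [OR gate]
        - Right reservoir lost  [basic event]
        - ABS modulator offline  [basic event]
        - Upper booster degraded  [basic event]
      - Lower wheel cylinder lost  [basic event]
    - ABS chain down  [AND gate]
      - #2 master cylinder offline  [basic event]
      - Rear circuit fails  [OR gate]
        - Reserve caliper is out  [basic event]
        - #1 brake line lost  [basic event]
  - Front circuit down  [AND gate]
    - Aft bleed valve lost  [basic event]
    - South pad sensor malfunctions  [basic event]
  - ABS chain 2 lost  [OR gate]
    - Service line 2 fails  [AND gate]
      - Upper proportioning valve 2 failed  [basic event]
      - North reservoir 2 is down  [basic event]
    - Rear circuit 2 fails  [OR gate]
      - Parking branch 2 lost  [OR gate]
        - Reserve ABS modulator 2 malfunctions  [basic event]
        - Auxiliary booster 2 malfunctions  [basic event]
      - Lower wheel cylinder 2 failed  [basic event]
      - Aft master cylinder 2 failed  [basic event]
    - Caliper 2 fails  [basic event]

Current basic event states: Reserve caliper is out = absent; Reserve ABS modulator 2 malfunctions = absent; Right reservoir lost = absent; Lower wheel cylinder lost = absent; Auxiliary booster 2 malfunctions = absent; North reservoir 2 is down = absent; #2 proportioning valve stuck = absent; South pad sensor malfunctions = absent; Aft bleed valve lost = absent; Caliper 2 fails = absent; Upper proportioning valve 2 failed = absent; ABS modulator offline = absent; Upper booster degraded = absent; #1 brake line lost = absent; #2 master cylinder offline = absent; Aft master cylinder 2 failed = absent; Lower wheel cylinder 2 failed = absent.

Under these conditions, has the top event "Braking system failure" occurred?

No

Service line inoperative [OR]: Right reservoir lost=not, ABS modulator offline=not, Upper booster degraded=not → no input occurs → does not occur.
Parking branch fails [OR]: #2 proportioning valve stuck=not, Service line inoperative=not, Lower wheel cylinder lost=not → no input occurs → does not occur.
Rear circuit fails [OR]: Reserve caliper is out=not, #1 brake line lost=not → no input occurs → does not occur.
ABS chain down [AND]: #2 master cylinder offline=not, Rear circuit fails=not → not all inputs occur → does not occur.
Booster path inoperative [OR]: Parking branch fails=not, ABS chain down=not → no input occurs → does not occur.
Front circuit down [AND]: Aft bleed valve lost=not, South pad sensor malfunctions=not → not all inputs occur → does not occur.
Service line 2 fails [AND]: Upper proportioning valve 2 failed=not, North reservoir 2 is down=not → not all inputs occur → does not occur.
Parking branch 2 lost [OR]: Reserve ABS modulator 2 malfunctions=not, Auxiliary booster 2 malfunctions=not → no input occurs → does not occur.
Rear circuit 2 fails [OR]: Parking branch 2 lost=not, Lower wheel cylinder 2 failed=not, Aft master cylinder 2 failed=not → no input occurs → does not occur.
ABS chain 2 lost [OR]: Service line 2 fails=not, Rear circuit 2 fails=not, Caliper 2 fails=not → no input occurs → does not occur.
Braking system failure [OR]: Booster path inoperative=not, Front circuit down=not, ABS chain 2 lost=not → no input occurs → does not occur.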